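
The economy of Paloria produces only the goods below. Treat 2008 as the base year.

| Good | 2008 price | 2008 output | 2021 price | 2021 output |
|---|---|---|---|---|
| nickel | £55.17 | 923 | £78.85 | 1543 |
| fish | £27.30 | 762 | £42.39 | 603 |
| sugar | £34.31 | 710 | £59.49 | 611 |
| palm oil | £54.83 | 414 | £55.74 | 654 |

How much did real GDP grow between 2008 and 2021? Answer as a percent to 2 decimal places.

33.36%

Real GDP 2008 = Nominal GDP 2008 = 55.17·923 + 27.30·762 + 34.31·710 + 54.83·414 = 118784.23.
Real GDP 2021 (at 2008 prices) = 55.17·1543 + 27.30·603 + 34.31·611 + 54.83·654 = 158411.44.
Real growth = 158411.44/118784.23 − 1 = 0.3336.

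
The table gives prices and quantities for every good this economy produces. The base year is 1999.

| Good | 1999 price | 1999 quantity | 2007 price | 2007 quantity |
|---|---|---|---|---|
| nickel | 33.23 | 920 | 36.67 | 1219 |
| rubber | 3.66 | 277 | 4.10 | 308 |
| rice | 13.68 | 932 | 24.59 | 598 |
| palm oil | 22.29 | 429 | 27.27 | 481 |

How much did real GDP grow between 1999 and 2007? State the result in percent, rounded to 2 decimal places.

Real GDP 1999 = Nominal GDP 1999 = 33.23·920 + 3.66·277 + 13.68·932 + 22.29·429 = 53897.59.
Real GDP 2007 (at 1999 prices) = 33.23·1219 + 3.66·308 + 13.68·598 + 22.29·481 = 60536.78.
Real growth = 60536.78/53897.59 − 1 = 0.1232.

12.32%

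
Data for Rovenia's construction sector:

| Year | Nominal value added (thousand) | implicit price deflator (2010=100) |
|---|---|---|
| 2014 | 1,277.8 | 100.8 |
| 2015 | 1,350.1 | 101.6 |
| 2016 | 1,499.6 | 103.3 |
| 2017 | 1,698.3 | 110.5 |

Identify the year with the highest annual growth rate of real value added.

2016

2015: real = 1350.1/1.016 = 1328.84; growth vs 2014 (1267.66) = 4.83%.
2016: real = 1499.6/1.033 = 1451.69; growth vs 2015 (1328.84) = 9.24%.
2017: real = 1698.3/1.105 = 1536.92; growth vs 2016 (1451.69) = 5.87%.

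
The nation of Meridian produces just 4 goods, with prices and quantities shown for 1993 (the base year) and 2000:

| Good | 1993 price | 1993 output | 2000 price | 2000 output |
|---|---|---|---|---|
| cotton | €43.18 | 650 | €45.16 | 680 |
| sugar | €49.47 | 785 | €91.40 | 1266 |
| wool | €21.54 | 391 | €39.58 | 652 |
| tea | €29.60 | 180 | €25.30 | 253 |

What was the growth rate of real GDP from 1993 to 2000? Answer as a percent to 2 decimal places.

40.76%

Real GDP 1993 = Nominal GDP 1993 = 43.18·650 + 49.47·785 + 21.54·391 + 29.60·180 = 80651.09.
Real GDP 2000 (at 1993 prices) = 43.18·680 + 49.47·1266 + 21.54·652 + 29.60·253 = 113524.30.
Real growth = 113524.30/80651.09 − 1 = 0.4076.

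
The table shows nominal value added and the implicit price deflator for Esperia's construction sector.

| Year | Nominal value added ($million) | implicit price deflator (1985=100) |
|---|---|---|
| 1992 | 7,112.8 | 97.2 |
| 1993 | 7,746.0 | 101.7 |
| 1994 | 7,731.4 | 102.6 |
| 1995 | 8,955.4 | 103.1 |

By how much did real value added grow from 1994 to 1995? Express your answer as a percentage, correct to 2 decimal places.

15.27%

Real value added 1994 = 7731.4/1.026 = 7535.48.
Real value added 1995 = 8955.4/1.031 = 8686.13.
Change = 8686.13/7535.48 − 1 = 0.1527.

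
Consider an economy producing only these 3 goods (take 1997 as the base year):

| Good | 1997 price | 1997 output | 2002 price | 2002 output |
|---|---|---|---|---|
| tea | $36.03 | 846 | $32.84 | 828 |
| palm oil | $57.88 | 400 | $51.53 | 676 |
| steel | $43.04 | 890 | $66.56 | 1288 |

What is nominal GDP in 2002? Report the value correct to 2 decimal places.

Nominal GDP 2002 = Σ (p_2002 × q_2002) = 32.84·828 + 51.53·676 + 66.56·1288 = 147755.08.

$147755.08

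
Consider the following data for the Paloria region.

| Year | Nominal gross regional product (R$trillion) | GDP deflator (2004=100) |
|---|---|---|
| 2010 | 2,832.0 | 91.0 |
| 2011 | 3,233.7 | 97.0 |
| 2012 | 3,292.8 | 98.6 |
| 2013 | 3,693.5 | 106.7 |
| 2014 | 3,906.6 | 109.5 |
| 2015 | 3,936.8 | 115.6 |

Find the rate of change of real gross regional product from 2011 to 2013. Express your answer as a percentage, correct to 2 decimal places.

3.84%

Real gross regional product 2011 = 3233.7/0.970 = 3333.71.
Real gross regional product 2013 = 3693.5/1.067 = 3461.57.
Change = 3461.57/3333.71 − 1 = 0.0384.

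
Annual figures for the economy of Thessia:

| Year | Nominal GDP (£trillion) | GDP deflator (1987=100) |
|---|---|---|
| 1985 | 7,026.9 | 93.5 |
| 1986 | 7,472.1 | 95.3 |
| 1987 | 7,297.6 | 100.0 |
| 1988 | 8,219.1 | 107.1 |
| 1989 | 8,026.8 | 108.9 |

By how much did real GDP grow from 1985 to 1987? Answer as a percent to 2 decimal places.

Real GDP 1985 = 7026.9/0.935 = 7515.40.
Real GDP 1987 = 7297.6/1.000 = 7297.60.
Change = 7297.60/7515.40 − 1 = -0.0290.

-2.90%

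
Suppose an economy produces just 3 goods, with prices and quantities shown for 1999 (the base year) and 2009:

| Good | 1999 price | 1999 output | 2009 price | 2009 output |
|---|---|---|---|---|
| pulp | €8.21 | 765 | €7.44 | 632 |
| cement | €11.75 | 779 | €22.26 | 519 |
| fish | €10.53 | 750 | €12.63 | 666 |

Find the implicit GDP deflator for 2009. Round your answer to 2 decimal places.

Nominal GDP 2009 = 7.44·632 + 22.26·519 + 12.63·666 = 24666.60.
Real GDP 2009 (at 1999 prices) = 8.21·632 + 11.75·519 + 10.53·666 = 18299.95.
Deflator = Nominal/Real × 100 = 24666.60/18299.95 × 100 = 134.791.

134.79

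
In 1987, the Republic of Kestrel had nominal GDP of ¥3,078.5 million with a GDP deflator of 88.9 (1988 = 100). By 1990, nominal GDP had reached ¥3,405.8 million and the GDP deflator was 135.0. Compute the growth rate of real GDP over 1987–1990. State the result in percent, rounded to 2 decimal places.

Deflate each year: 1987 → 3078.5/0.889 = 3462.88; 1990 → 3405.8/1.350 = 2522.81.
So real GDP changed by 2522.81/3462.88 − 1 = -0.2715, i.e. -27.15%.

-27.15%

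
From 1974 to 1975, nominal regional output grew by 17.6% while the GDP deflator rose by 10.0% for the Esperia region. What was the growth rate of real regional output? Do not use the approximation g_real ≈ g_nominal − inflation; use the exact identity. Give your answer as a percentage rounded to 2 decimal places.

(1 + g_nom) = (1 + g_real)(1 + π), so g_real = 1.1760 / 1.1000 − 1 = 0.06909.

6.91%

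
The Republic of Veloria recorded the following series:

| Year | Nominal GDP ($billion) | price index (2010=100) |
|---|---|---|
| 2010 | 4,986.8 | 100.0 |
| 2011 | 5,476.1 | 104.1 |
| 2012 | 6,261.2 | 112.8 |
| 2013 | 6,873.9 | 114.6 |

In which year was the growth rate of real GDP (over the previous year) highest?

2011: real = 5476.1/1.041 = 5260.42; growth vs 2010 (4986.80) = 5.49%.
2012: real = 6261.2/1.128 = 5550.71; growth vs 2011 (5260.42) = 5.52%.
2013: real = 6873.9/1.146 = 5998.17; growth vs 2012 (5550.71) = 8.06%.

2013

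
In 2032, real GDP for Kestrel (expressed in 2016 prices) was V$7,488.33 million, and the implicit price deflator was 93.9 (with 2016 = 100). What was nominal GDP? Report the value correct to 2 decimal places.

Nominal GDP = Real × (implicit price deflator/100) = 7488.33 × 0.939 = 7031.54.

V$7,031.54 million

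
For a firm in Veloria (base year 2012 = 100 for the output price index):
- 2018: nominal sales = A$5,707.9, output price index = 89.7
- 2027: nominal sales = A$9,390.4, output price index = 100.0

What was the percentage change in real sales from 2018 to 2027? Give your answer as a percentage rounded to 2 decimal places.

47.57%

Real sales 2018 = 5707.9 / 0.897 = 6363.32.
Real sales 2027 = 9390.4 / 1.000 = 9390.40.
Real growth = 9390.40 / 6363.32 − 1 = 0.4757.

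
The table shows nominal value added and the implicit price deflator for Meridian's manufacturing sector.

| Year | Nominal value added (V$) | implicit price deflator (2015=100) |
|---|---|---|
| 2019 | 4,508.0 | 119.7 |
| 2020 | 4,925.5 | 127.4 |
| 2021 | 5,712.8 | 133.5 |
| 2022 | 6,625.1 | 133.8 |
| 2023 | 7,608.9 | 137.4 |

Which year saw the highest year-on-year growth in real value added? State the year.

2020: real = 4925.5/1.274 = 3866.17; growth vs 2019 (3766.08) = 2.66%.
2021: real = 5712.8/1.335 = 4279.25; growth vs 2020 (3866.17) = 10.68%.
2022: real = 6625.1/1.338 = 4951.49; growth vs 2021 (4279.25) = 15.71%.
2023: real = 7608.9/1.374 = 5537.77; growth vs 2022 (4951.49) = 11.84%.

2022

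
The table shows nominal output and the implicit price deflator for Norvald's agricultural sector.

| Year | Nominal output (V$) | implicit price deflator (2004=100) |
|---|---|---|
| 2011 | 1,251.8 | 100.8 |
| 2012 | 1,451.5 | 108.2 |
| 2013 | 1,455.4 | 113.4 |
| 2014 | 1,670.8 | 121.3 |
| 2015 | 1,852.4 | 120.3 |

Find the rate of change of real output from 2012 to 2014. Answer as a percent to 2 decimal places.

2.68%

Real output 2012 = 1451.5/1.082 = 1341.50.
Real output 2014 = 1670.8/1.213 = 1377.41.
Change = 1377.41/1341.50 − 1 = 0.0268.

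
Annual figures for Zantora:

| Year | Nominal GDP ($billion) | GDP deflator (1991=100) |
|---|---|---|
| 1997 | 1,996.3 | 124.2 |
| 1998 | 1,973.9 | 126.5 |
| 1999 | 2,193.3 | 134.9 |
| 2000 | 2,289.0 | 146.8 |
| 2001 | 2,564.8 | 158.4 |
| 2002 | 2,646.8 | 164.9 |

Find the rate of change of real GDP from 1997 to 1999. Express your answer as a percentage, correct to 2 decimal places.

1.15%

Real GDP 1997 = 1996.3/1.242 = 1607.33.
Real GDP 1999 = 2193.3/1.349 = 1625.87.
Change = 1625.87/1607.33 − 1 = 0.0115.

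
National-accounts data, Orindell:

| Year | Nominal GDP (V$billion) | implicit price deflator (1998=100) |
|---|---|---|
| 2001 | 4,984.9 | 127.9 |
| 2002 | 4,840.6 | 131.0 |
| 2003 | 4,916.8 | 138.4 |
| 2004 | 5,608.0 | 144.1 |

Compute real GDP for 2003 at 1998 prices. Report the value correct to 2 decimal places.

V$3,552.60 billion

Real GDP 2003 = 4916.8 / 1.384 = 3552.60.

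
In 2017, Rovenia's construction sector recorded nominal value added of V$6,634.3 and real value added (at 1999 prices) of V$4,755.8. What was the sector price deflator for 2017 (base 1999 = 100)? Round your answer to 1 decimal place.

139.5

sector price deflator = (Nominal / Real) × 100 = 6634.3 / 4755.8 × 100 = 139.50.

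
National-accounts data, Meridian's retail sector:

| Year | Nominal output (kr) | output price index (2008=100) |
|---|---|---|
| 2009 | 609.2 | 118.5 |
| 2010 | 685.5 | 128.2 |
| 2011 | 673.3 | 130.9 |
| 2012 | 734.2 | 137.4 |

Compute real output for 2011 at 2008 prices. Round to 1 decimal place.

Real output 2011 = 673.3 / 1.309 = 514.36.

kr 514.4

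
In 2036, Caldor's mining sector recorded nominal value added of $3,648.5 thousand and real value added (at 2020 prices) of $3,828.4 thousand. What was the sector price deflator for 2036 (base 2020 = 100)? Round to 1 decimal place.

95.3

sector price deflator = (Nominal / Real) × 100 = 3648.5 / 3828.4 × 100 = 95.30.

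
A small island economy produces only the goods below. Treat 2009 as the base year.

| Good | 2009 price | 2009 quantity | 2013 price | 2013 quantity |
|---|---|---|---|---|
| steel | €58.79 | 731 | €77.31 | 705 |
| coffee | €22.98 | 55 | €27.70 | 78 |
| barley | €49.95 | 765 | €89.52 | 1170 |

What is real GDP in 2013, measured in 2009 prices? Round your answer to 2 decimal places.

Real GDP 2013 = Σ (p_2009 × q_2013) = 58.79·705 + 22.98·78 + 49.95·1170 = 101680.89.

€101680.89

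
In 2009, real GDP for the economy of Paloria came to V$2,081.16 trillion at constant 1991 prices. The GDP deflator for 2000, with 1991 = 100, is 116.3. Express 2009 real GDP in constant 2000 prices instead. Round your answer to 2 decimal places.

Real GDP in 2000 prices = Real GDP in 1991 prices × (P_2000/P_1991) = 2081.16 × 1.163 = 2420.39.

V$2,420.39 trillion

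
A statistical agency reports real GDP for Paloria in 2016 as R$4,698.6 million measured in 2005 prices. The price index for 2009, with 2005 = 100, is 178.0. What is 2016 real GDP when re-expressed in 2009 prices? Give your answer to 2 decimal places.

Real GDP in 2009 prices = Real GDP in 2005 prices × (P_2009/P_2005) = 4698.6 × 1.780 = 8363.51.

R$8,363.51 million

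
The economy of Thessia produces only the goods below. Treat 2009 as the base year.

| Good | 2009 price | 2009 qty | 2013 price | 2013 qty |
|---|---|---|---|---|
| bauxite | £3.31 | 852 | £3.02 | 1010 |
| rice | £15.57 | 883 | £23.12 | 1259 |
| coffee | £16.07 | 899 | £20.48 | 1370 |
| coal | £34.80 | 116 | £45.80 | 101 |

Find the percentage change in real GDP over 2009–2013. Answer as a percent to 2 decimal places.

Real GDP 2009 = Nominal GDP 2009 = 3.31·852 + 15.57·883 + 16.07·899 + 34.80·116 = 35052.16.
Real GDP 2013 (at 2009 prices) = 3.31·1010 + 15.57·1259 + 16.07·1370 + 34.80·101 = 48476.43.
Real growth = 48476.43/35052.16 − 1 = 0.3830.

38.30%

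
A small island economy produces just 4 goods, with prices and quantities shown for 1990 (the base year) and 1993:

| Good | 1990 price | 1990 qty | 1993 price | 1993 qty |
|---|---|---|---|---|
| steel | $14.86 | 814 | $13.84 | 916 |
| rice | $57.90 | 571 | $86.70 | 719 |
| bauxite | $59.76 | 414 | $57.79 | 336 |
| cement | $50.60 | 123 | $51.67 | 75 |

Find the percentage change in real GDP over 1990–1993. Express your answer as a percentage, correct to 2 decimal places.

Real GDP 1990 = Nominal GDP 1990 = 14.86·814 + 57.90·571 + 59.76·414 + 50.60·123 = 76121.38.
Real GDP 1993 (at 1990 prices) = 14.86·916 + 57.90·719 + 59.76·336 + 50.60·75 = 79116.22.
Real growth = 79116.22/76121.38 − 1 = 0.0393.

3.93%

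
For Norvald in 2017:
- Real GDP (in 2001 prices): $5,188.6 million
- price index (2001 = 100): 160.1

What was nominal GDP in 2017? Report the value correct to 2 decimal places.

$8,306.95 million

Nominal GDP = Real × (price index/100) = 5188.6 × 1.601 = 8306.95.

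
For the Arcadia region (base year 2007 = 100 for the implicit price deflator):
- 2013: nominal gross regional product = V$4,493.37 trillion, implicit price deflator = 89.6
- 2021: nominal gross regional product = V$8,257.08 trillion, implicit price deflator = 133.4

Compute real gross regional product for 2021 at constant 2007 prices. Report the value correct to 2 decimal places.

V$6,189.72 trillion

Real gross regional product = Nominal / (implicit price deflator/100) = 8257.08 / 1.334 = 6189.72.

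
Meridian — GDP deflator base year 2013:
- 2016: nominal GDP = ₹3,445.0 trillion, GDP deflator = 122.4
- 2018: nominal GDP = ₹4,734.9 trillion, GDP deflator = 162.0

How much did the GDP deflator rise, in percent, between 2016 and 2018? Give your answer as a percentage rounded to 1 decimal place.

32.4%

Price-level change = 162.0 / 122.4 − 1 = 0.3235.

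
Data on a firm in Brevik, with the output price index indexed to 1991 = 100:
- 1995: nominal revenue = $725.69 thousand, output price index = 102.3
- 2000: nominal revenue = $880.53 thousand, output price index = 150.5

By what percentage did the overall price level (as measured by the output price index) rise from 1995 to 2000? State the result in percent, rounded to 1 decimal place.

47.1%

Price-level change = 150.5 / 102.3 − 1 = 0.4712.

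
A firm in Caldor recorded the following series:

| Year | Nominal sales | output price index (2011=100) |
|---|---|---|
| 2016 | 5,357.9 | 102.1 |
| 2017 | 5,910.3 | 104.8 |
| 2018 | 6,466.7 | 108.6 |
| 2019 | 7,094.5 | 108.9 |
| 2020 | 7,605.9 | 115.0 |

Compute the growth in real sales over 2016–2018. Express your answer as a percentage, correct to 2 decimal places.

Real sales 2016 = 5357.9/1.021 = 5247.70.
Real sales 2018 = 6466.7/1.086 = 5954.60.
Change = 5954.60/5247.70 − 1 = 0.1347.

13.47%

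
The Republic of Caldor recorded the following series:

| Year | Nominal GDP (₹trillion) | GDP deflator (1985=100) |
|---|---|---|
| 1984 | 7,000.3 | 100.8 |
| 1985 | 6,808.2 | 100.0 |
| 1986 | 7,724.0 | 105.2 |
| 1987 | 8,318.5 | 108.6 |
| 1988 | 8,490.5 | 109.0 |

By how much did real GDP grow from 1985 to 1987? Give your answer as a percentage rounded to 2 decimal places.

12.51%

Real GDP 1985 = 6808.2/1.000 = 6808.20.
Real GDP 1987 = 8318.5/1.086 = 7659.76.
Change = 7659.76/6808.20 − 1 = 0.1251.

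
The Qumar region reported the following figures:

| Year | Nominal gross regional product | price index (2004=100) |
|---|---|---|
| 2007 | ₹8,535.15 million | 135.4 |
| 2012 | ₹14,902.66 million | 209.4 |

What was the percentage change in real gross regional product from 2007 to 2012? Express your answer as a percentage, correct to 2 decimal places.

12.90%

Deflate each year: 2007 → 8535.15/1.354 = 6303.66; 2012 → 14902.66/2.094 = 7116.84.
So real gross regional product changed by 7116.84/6303.66 − 1 = 0.1290, i.e. 12.90%.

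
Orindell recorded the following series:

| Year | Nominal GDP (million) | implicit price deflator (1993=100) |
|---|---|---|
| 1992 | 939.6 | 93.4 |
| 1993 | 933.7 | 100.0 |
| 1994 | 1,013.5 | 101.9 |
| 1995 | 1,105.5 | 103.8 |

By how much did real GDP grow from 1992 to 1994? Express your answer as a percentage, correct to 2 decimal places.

Real GDP 1992 = 939.6/0.934 = 1006.00.
Real GDP 1994 = 1013.5/1.019 = 994.60.
Change = 994.60/1006.00 − 1 = -0.0113.

-1.13%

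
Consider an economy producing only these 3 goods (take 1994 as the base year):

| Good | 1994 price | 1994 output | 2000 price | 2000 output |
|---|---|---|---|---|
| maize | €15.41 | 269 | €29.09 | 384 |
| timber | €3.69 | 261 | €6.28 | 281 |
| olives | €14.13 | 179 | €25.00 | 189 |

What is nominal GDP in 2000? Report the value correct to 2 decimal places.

Nominal GDP 2000 = Σ (p_2000 × q_2000) = 29.09·384 + 6.28·281 + 25.00·189 = 17660.24.

€17660.24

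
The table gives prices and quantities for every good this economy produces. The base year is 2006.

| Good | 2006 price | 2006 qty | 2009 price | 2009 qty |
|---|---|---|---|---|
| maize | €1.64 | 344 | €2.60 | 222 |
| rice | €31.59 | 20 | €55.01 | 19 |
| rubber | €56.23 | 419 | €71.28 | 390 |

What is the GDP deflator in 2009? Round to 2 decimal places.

Nominal GDP 2009 = 2.60·222 + 55.01·19 + 71.28·390 = 29421.59.
Real GDP 2009 (at 2006 prices) = 1.64·222 + 31.59·19 + 56.23·390 = 22893.99.
Deflator = Nominal/Real × 100 = 29421.59/22893.99 × 100 = 128.512.

128.51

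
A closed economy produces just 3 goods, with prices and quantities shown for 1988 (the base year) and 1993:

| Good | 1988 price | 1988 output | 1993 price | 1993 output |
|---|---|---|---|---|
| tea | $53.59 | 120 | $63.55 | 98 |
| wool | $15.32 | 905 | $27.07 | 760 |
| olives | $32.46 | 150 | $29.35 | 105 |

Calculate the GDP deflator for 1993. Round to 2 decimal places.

147.18

Nominal GDP 1993 = 63.55·98 + 27.07·760 + 29.35·105 = 29882.85.
Real GDP 1993 (at 1988 prices) = 53.59·98 + 15.32·760 + 32.46·105 = 20303.32.
Deflator = Nominal/Real × 100 = 29882.85/20303.32 × 100 = 147.182.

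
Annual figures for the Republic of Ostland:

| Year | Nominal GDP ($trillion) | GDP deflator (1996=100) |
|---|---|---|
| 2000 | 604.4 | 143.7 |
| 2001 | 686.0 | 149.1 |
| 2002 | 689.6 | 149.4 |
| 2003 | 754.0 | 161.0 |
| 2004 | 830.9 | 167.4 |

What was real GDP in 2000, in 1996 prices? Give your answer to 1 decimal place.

$420.6 trillion

Real GDP 2000 = 604.4 / 1.437 = 420.60.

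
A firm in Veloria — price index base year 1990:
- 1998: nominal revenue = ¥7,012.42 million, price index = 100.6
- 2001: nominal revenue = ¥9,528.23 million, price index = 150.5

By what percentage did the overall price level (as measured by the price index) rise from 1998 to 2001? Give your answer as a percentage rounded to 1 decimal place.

Price-level change = 150.5 / 100.6 − 1 = 0.4960.

49.6%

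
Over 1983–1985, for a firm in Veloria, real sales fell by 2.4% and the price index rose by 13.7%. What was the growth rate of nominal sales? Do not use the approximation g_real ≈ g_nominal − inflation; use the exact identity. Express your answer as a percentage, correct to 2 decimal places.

10.97%

(1 + g_nom) = (1 + g_real)(1 + π) = 0.9760 × 1.1370 = 1.10971.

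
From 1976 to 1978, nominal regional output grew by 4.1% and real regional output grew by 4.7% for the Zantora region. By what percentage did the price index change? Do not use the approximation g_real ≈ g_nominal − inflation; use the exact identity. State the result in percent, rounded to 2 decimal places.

(1 + g_nom) = (1 + g_real)(1 + π), so π = 1.0410 / 1.0470 − 1 = -0.00573.

-0.57%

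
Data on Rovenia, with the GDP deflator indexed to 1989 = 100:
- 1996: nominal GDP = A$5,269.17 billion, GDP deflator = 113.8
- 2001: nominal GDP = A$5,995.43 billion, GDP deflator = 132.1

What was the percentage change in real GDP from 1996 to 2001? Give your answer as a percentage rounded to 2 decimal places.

Deflate each year: 1996 → 5269.17/1.138 = 4630.20; 2001 → 5995.43/1.321 = 4538.55.
So real GDP changed by 4538.55/4630.20 − 1 = -0.0198, i.e. -1.98%.

-1.98%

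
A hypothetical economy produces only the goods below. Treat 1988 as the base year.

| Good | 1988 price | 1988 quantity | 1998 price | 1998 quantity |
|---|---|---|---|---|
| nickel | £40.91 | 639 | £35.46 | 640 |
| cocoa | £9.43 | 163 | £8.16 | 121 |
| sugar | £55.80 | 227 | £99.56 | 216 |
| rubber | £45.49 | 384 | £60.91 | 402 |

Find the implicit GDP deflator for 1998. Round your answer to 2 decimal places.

Nominal GDP 1998 = 35.46·640 + 8.16·121 + 99.56·216 + 60.91·402 = 69672.54.
Real GDP 1998 (at 1988 prices) = 40.91·640 + 9.43·121 + 55.80·216 + 45.49·402 = 57663.21.
Deflator = Nominal/Real × 100 = 69672.54/57663.21 × 100 = 120.827.

120.83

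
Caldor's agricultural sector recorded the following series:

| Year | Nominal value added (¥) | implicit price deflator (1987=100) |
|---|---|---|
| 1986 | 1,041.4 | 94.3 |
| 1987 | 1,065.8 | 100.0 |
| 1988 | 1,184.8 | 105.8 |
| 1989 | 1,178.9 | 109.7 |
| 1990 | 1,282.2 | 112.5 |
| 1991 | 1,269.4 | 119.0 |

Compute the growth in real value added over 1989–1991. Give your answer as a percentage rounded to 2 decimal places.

-0.74%

Real value added 1989 = 1178.9/1.097 = 1074.66.
Real value added 1991 = 1269.4/1.190 = 1066.72.
Change = 1066.72/1074.66 − 1 = -0.0074.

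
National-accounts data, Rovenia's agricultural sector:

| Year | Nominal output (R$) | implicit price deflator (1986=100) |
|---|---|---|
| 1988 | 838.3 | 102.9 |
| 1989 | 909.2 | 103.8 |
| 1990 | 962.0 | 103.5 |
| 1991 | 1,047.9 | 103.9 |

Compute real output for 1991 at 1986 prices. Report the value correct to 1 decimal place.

Real output 1991 = 1047.9 / 1.039 = 1008.57.

R$1,008.6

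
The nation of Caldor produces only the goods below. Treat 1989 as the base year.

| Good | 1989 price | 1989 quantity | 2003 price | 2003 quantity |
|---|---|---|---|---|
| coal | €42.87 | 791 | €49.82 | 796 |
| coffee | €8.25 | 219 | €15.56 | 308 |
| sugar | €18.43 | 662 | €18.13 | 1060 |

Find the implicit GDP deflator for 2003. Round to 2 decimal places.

113.28

Nominal GDP 2003 = 49.82·796 + 15.56·308 + 18.13·1060 = 63667.00.
Real GDP 2003 (at 1989 prices) = 42.87·796 + 8.25·308 + 18.43·1060 = 56201.32.
Deflator = Nominal/Real × 100 = 63667.00/56201.32 × 100 = 113.284.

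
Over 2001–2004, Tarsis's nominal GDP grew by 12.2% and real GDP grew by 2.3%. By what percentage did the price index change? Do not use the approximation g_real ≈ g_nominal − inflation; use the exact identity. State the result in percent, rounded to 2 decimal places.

9.68%

(1 + g_nom) = (1 + g_real)(1 + π), so π = 1.1220 / 1.0230 − 1 = 0.09677.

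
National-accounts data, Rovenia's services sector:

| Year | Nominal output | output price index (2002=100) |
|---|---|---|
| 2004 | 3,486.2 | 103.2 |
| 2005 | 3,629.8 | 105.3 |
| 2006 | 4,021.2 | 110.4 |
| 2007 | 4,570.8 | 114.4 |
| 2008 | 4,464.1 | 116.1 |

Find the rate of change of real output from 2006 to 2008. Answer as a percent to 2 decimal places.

5.56%

Real output 2006 = 4021.2/1.104 = 3642.39.
Real output 2008 = 4464.1/1.161 = 3845.05.
Change = 3845.05/3642.39 − 1 = 0.0556.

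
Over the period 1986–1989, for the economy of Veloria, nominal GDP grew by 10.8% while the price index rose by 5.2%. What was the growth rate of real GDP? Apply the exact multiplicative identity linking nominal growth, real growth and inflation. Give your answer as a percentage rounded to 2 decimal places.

5.32%

(1 + g_nom) = (1 + g_real)(1 + π), so g_real = 1.1080 / 1.0520 − 1 = 0.05323.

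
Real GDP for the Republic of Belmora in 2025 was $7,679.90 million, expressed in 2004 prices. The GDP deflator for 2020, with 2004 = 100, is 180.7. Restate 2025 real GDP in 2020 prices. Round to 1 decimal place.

Real GDP in 2020 prices = Real GDP in 2004 prices × (P_2020/P_2004) = 7679.90 × 1.807 = 13877.58.

$13,877.6 million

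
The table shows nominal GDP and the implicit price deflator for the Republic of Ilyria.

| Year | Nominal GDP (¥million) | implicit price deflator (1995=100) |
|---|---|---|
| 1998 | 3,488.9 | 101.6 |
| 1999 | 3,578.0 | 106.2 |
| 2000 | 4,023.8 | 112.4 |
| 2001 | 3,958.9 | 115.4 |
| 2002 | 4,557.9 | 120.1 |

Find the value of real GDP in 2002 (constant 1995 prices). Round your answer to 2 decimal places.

Real GDP 2002 = 4557.9 / 1.201 = 3795.09.

¥3,795.09 million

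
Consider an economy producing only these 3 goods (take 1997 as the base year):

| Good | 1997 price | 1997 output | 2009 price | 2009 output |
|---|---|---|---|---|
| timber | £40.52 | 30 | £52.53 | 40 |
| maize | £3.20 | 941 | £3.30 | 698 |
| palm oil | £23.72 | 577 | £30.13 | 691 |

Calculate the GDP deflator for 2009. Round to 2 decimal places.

Nominal GDP 2009 = 52.53·40 + 3.30·698 + 30.13·691 = 25224.43.
Real GDP 2009 (at 1997 prices) = 40.52·40 + 3.20·698 + 23.72·691 = 20244.92.
Deflator = Nominal/Real × 100 = 25224.43/20244.92 × 100 = 124.596.

124.60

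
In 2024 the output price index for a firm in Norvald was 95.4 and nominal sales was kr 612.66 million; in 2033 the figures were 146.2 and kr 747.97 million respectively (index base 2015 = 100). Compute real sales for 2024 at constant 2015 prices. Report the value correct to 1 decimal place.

kr 642.2 million

Real sales = Nominal / (output price index/100) = 612.66 / 0.954 = 642.20.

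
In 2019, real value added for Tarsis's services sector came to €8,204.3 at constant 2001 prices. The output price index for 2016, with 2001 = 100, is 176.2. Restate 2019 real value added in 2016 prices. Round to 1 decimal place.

Real value added in 2016 prices = Real value added in 2001 prices × (P_2016/P_2001) = 8204.3 × 1.762 = 14455.98.

€14,456.0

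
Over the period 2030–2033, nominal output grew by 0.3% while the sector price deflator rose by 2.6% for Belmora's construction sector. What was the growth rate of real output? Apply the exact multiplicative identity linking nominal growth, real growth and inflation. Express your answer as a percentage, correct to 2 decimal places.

-2.24%

(1 + g_nom) = (1 + g_real)(1 + π), so g_real = 1.0030 / 1.0260 − 1 = -0.02242.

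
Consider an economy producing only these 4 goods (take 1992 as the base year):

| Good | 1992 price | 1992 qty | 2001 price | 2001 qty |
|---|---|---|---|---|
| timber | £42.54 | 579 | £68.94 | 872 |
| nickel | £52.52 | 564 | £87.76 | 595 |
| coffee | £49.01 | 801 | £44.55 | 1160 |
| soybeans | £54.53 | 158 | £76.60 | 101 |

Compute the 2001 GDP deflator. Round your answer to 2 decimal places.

Nominal GDP 2001 = 68.94·872 + 87.76·595 + 44.55·1160 + 76.60·101 = 171747.48.
Real GDP 2001 (at 1992 prices) = 42.54·872 + 52.52·595 + 49.01·1160 + 54.53·101 = 130703.41.
Deflator = Nominal/Real × 100 = 171747.48/130703.41 × 100 = 131.402.

131.40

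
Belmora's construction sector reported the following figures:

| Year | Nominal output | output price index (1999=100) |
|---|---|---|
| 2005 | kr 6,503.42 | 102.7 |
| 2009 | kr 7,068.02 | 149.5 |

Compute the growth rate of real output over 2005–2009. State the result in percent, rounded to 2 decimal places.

-25.34%

Real output 2005 = 6503.42 / 1.027 = 6332.44.
Real output 2009 = 7068.02 / 1.495 = 4727.77.
Real growth = 4727.77 / 6332.44 − 1 = -0.2534.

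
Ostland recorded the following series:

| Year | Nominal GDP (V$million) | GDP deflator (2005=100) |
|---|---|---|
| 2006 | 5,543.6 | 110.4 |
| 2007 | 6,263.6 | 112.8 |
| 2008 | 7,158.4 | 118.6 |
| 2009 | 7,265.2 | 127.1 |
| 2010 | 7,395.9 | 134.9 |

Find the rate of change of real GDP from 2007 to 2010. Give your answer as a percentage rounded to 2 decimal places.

Real GDP 2007 = 6263.6/1.128 = 5552.84.
Real GDP 2010 = 7395.9/1.349 = 5482.51.
Change = 5482.51/5552.84 − 1 = -0.0127.

-1.27%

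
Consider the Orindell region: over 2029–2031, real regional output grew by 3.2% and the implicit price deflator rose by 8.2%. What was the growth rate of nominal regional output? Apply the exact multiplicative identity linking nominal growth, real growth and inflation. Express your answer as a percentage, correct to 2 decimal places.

(1 + g_nom) = (1 + g_real)(1 + π) = 1.0320 × 1.0820 = 1.11662.

11.66%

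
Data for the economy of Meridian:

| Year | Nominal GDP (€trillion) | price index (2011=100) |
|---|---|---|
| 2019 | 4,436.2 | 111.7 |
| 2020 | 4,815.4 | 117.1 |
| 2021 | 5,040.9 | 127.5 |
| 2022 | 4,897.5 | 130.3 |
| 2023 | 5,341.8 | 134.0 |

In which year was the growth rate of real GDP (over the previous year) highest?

2023

2020: real = 4815.4/1.171 = 4112.21; growth vs 2019 (3971.53) = 3.54%.
2021: real = 5040.9/1.275 = 3953.65; growth vs 2020 (4112.21) = -3.86%.
2022: real = 4897.5/1.303 = 3758.63; growth vs 2021 (3953.65) = -4.93%.
2023: real = 5341.8/1.340 = 3986.42; growth vs 2022 (3758.63) = 6.06%.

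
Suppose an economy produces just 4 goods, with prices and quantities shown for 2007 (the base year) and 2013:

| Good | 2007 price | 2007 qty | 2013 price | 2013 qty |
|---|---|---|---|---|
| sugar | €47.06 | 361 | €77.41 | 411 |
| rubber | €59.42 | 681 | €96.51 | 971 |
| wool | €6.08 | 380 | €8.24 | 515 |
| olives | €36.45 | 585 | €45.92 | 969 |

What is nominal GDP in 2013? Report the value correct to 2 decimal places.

Nominal GDP 2013 = Σ (p_2013 × q_2013) = 77.41·411 + 96.51·971 + 8.24·515 + 45.92·969 = 174266.80.

€174266.80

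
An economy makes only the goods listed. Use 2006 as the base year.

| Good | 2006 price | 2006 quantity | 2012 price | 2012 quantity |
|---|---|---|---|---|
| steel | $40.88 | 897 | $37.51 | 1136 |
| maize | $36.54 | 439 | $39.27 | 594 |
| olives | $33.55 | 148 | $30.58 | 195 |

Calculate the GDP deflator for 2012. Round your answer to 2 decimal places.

96.27

Nominal GDP 2012 = 37.51·1136 + 39.27·594 + 30.58·195 = 71900.84.
Real GDP 2012 (at 2006 prices) = 40.88·1136 + 36.54·594 + 33.55·195 = 74686.69.
Deflator = Nominal/Real × 100 = 71900.84/74686.69 × 100 = 96.270.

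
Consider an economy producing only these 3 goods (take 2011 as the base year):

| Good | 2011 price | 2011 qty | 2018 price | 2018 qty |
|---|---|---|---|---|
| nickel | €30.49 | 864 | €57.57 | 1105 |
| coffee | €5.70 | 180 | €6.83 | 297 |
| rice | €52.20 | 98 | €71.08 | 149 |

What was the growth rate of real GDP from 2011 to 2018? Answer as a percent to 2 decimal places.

32.87%

Real GDP 2011 = Nominal GDP 2011 = 30.49·864 + 5.70·180 + 52.20·98 = 32484.96.
Real GDP 2018 (at 2011 prices) = 30.49·1105 + 5.70·297 + 52.20·149 = 43162.15.
Real growth = 43162.15/32484.96 − 1 = 0.3287.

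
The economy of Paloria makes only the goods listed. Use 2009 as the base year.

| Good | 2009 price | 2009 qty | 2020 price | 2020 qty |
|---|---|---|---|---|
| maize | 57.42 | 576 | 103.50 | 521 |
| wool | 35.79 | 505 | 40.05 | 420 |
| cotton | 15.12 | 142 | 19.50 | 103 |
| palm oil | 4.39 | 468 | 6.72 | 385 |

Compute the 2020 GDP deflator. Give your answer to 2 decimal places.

156.32

Nominal GDP 2020 = 103.50·521 + 40.05·420 + 19.50·103 + 6.72·385 = 75340.20.
Real GDP 2020 (at 2009 prices) = 57.42·521 + 35.79·420 + 15.12·103 + 4.39·385 = 48195.13.
Deflator = Nominal/Real × 100 = 75340.20/48195.13 × 100 = 156.323.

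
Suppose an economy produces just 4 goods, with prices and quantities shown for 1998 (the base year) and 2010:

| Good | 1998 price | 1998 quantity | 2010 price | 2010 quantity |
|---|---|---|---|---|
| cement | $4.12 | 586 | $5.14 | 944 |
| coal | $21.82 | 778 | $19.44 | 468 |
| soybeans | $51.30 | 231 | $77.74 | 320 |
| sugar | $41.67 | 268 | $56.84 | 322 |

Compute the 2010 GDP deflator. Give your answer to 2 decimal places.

130.03

Nominal GDP 2010 = 5.14·944 + 19.44·468 + 77.74·320 + 56.84·322 = 57129.36.
Real GDP 2010 (at 1998 prices) = 4.12·944 + 21.82·468 + 51.30·320 + 41.67·322 = 43934.78.
Deflator = Nominal/Real × 100 = 57129.36/43934.78 × 100 = 130.032.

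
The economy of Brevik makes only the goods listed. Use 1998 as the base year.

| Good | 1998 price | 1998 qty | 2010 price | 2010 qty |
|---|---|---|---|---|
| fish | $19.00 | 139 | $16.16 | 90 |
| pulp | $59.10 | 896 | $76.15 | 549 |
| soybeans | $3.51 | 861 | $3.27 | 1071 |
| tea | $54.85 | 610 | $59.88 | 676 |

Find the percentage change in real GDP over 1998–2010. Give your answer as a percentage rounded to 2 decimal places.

Real GDP 1998 = Nominal GDP 1998 = 19.00·139 + 59.10·896 + 3.51·861 + 54.85·610 = 92075.21.
Real GDP 2010 (at 1998 prices) = 19.00·90 + 59.10·549 + 3.51·1071 + 54.85·676 = 74993.71.
Real growth = 74993.71/92075.21 − 1 = -0.1855.

-18.55%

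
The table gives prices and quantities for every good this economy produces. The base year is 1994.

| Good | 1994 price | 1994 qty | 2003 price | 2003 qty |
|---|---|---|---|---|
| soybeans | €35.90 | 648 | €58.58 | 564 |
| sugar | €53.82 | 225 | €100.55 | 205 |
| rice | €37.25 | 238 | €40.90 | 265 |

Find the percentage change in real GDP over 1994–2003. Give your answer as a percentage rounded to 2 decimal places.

-6.98%

Real GDP 1994 = Nominal GDP 1994 = 35.90·648 + 53.82·225 + 37.25·238 = 44238.20.
Real GDP 2003 (at 1994 prices) = 35.90·564 + 53.82·205 + 37.25·265 = 41151.95.
Real growth = 41151.95/44238.20 − 1 = -0.0698.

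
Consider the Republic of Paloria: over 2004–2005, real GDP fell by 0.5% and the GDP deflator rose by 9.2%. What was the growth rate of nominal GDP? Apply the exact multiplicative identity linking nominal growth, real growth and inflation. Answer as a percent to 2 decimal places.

8.65%

(1 + g_nom) = (1 + g_real)(1 + π) = 0.9950 × 1.0920 = 1.08654.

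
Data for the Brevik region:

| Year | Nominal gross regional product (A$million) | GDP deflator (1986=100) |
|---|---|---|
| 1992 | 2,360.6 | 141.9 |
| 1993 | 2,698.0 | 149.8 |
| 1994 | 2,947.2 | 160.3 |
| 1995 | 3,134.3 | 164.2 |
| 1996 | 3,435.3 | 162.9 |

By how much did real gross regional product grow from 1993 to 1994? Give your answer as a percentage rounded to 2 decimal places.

Real gross regional product 1993 = 2698.0/1.498 = 1801.07.
Real gross regional product 1994 = 2947.2/1.603 = 1838.55.
Change = 1838.55/1801.07 − 1 = 0.0208.

2.08%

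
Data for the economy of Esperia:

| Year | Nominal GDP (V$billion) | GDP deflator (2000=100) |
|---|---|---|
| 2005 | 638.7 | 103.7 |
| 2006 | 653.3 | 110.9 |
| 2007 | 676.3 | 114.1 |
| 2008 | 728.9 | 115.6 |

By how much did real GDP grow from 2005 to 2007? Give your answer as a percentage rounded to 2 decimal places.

-3.76%

Real GDP 2005 = 638.7/1.037 = 615.91.
Real GDP 2007 = 676.3/1.141 = 592.73.
Change = 592.73/615.91 − 1 = -0.0376.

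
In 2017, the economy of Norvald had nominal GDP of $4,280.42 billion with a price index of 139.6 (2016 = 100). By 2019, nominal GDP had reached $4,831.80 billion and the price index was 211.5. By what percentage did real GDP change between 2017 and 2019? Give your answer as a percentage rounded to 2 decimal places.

-25.49%

Real GDP 2017 = 4280.42 / 1.396 = 3066.20.
Real GDP 2019 = 4831.80 / 2.115 = 2284.54.
Real growth = 2284.54 / 3066.20 − 1 = -0.2549.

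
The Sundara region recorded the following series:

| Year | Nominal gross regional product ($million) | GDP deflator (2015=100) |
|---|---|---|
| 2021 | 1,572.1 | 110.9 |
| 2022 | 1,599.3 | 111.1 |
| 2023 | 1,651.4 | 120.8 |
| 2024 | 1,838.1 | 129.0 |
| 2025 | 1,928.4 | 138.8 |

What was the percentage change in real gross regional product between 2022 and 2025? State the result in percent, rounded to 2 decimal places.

-3.49%

Real gross regional product 2022 = 1599.3/1.111 = 1439.51.
Real gross regional product 2025 = 1928.4/1.388 = 1389.34.
Change = 1389.34/1439.51 − 1 = -0.0349.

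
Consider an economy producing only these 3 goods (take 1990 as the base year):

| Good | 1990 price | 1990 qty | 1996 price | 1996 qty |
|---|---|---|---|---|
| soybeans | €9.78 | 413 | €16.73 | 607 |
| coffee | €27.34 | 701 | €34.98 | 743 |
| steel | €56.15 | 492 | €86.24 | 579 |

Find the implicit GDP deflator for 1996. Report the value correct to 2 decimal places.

146.49

Nominal GDP 1996 = 16.73·607 + 34.98·743 + 86.24·579 = 86078.21.
Real GDP 1996 (at 1990 prices) = 9.78·607 + 27.34·743 + 56.15·579 = 58760.93.
Deflator = Nominal/Real × 100 = 86078.21/58760.93 × 100 = 146.489.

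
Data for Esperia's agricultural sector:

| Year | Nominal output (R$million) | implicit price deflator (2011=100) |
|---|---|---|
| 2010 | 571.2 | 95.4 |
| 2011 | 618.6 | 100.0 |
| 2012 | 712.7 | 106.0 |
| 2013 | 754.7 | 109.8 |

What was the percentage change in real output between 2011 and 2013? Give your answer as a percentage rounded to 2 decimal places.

Real output 2011 = 618.6/1.000 = 618.60.
Real output 2013 = 754.7/1.098 = 687.34.
Change = 687.34/618.60 − 1 = 0.1111.

11.11%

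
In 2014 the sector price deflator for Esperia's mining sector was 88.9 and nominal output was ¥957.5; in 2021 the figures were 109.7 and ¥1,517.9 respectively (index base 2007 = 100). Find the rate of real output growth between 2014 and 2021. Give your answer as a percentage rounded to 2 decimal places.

28.47%

Deflate each year: 2014 → 957.5/0.889 = 1077.05; 2021 → 1517.9/1.097 = 1383.68.
So real output changed by 1383.68/1077.05 − 1 = 0.2847, i.e. 28.47%.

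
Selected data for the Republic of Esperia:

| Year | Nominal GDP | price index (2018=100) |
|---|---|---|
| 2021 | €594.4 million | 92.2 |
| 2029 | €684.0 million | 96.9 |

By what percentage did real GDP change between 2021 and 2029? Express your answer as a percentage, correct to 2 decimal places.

Real GDP 2021 = 594.4 / 0.922 = 644.69.
Real GDP 2029 = 684.0 / 0.969 = 705.88.
Real growth = 705.88 / 644.69 − 1 = 0.0949.

9.49%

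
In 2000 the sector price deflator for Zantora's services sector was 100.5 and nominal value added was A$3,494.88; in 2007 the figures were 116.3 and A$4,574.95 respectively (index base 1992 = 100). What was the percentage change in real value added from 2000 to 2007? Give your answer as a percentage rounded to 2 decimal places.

13.12%

Deflate each year: 2000 → 3494.88/1.005 = 3477.49; 2007 → 4574.95/1.163 = 3933.75.
So real value added changed by 3933.75/3477.49 − 1 = 0.1312, i.e. 13.12%.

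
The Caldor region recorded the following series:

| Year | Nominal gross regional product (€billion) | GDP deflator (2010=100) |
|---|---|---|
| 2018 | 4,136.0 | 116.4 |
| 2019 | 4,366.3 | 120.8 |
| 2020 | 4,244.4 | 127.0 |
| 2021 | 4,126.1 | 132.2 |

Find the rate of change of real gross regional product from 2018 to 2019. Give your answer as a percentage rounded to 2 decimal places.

Real gross regional product 2018 = 4136.0/1.164 = 3553.26.
Real gross regional product 2019 = 4366.3/1.208 = 3614.49.
Change = 3614.49/3553.26 − 1 = 0.0172.

1.72%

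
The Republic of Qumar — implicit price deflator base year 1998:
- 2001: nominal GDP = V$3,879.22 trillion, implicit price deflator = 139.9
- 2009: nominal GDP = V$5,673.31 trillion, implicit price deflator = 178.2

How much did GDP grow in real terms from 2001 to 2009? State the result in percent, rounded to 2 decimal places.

14.82%

Deflate each year: 2001 → 3879.22/1.399 = 2772.85; 2009 → 5673.31/1.782 = 3183.68.
So real GDP changed by 3183.68/2772.85 − 1 = 0.1482, i.e. 14.82%.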